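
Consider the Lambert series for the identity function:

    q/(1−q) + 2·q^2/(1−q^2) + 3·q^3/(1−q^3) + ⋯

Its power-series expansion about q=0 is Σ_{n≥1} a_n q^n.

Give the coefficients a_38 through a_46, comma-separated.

q^38  k|38↦f(k): 38:38 19:19 2:2 1:1  a_38=60
d|39:{1,3,13,39}  Σf=1+3+13+39=56
d|40:{40,20,10,8,5,4,2,1}  Σf=40+20+10+8+5+4+2+1=90
[q^41] f(41)=41,f(1)=1 ⇒ 42
[q^42] f(1)=1,f(2)=2,f(3)=3,f(6)=6,f(7)=7,f(14)=14,f(21)=21,f(42)=42 ⇒ 96
d|43:{1,43}  Σf=1+43=44
[q^44] f(44)=44,f(22)=22,f(11)=11,f(4)=4,f(2)=2,f(1)=1 ⇒ 84
n=45: 45·1 15·3 9·5 5·9 3·15 1·45  f→[45+15+9+5+3+1]=78
n=46: 1·46 2·23 23·2 46·1  f→[1+2+23+46]=72

60, 56, 90, 42, 96, 44, 84, 78, 72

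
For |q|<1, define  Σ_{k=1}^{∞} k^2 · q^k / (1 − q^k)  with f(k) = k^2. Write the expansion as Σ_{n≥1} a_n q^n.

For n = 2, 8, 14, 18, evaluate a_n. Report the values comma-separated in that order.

n=2: 2·1 1·2  f→[4+1]=5
d|8:{8,4,2,1}  Σf=64+16+4+1=85
q^14  k|14↦f(k): 1:1 2:4 7:49 14:196  a_14=250
d|18:{1,2,3,6,9,18}  Σf=1+4+9+36+81+324=455

5, 85, 250, 455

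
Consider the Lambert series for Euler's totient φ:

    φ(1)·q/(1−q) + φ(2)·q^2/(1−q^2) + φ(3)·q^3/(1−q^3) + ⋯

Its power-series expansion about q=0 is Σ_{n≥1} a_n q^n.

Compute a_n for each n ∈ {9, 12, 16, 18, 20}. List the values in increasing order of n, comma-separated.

q^9  k|9↦φ(k): 1:1 3:2 9:6  a_9=9
n=12: 12·1 6·2 4·3 3·4 2·6 1·12  φ→[4+2+2+2+1+1]=12
q^16  k|16↦φ(k): 1:1 2:1 4:2 8:4 16:8  a_16=16
[q^18] φ(1)=1,φ(2)=1,φ(3)=2,φ(6)=2,φ(9)=6,φ(18)=6 ⇒ 18
[q^20] φ(20)=8,φ(10)=4,φ(5)=4,φ(4)=2,φ(2)=1,φ(1)=1 ⇒ 20

9, 12, 16, 18, 20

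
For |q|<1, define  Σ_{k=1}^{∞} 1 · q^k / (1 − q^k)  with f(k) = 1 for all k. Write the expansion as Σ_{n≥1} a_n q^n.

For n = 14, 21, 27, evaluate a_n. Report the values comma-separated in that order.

[q^14] f(14)=1,f(7)=1,f(2)=1,f(1)=1 ⇒ 4
[q^21] f(1)=1,f(3)=1,f(7)=1,f(21)=1 ⇒ 4
d|27:{27,9,3,1}  Σf=1+1+1+1=4

4, 4, 4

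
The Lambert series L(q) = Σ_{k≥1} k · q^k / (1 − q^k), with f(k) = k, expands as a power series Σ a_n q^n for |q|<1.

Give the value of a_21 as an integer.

q^21  k|21↦f(k): 21:21 7:7 3:3 1:1  a_21=32

a_21 = 32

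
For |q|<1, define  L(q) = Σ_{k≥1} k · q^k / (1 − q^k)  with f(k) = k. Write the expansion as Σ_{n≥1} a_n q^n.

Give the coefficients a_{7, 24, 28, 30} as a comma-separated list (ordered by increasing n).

n=7: 7·1 1·7  f→[7+1]=8
d|24:{1,2,3,4,6,8,12,24}  Σf=1+2+3+4+6+8+12+24=60
q^28  k|28↦f(k): 1:1 2:2 4:4 7:7 14:14 28:28  a_28=56
n=30: 30·1 15·2 10·3 6·5 5·6 3·10 2·15 1·30  f→[30+15+10+6+5+3+2+1]=72

8, 60, 56, 72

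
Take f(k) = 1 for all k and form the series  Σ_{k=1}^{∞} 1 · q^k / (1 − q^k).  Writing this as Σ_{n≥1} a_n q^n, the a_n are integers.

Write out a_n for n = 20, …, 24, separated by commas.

6, 4, 4, 2, 8

n=20: 1·20 2·10 4·5 5·4 10·2 20·1  f→[1+1+1+1+1+1]=6
n=21: 21·1 7·3 3·7 1·21  f→[1+1+1+1]=4
d|22:{1,2,11,22}  Σf=1+1+1+1=4
[q^23] f(1)=1,f(23)=1 ⇒ 2
q^24  k|24↦f(k): 1:1 2:1 3:1 4:1 6:1 8:1 12:1 24:1  a_24=8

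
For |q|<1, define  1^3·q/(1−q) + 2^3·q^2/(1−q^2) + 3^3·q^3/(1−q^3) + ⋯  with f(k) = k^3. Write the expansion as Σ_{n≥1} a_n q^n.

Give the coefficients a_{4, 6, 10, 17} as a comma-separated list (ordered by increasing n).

[q^4] f(1)=1,f(2)=8,f(4)=64 ⇒ 73
[q^6] f(6)=216,f(3)=27,f(2)=8,f(1)=1 ⇒ 252
d|10:{1,2,5,10}  Σf=1+8+125+1000=1134
[q^17] f(1)=1,f(17)=4913 ⇒ 4914

73, 252, 1134, 4914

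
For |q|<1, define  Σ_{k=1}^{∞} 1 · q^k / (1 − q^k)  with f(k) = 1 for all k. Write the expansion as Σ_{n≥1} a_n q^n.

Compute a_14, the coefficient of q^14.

q^14  k|14↦f(k): 14:1 7:1 2:1 1:1  a_14=4

a_14 = 4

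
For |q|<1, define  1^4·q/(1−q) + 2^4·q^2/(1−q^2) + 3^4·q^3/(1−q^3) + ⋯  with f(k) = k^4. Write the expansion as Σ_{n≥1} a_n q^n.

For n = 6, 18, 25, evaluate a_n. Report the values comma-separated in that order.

n=6: 6·1 3·2 2·3 1·6  f→[1296+81+16+1]=1394
n=18: 1·18 2·9 3·6 6·3 9·2 18·1  f→[1+16+81+1296+6561+104976]=112931
[q^25] f(1)=1,f(5)=625,f(25)=390625 ⇒ 391251

1394, 112931, 391251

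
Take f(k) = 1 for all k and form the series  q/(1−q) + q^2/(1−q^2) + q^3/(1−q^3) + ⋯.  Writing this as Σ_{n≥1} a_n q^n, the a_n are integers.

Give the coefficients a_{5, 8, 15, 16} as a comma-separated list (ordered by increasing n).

q^5  k|5↦f(k): 1:1 5:1  a_5=2
n=8: 1·8 2·4 4·2 8·1  f→[1+1+1+1]=4
[q^15] f(1)=1,f(3)=1,f(5)=1,f(15)=1 ⇒ 4
d|16:{1,2,4,8,16}  Σf=1+1+1+1+1=5

2, 4, 4, 5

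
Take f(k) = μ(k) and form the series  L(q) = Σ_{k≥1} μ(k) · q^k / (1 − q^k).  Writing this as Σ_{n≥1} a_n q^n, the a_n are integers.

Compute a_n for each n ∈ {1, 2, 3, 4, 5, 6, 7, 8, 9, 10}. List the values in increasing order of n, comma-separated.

n=1: 1·1  μ→[1]=1
q^2  k|2↦μ(k): 1:1 2:-1  a_2=0
[q^3] μ(1)=1,μ(3)=-1 ⇒ 0
d|4:{1,2,4}  Σμ=1+(-1)+0=0
q^5  k|5↦μ(k): 5:-1 1:1  a_5=0
n=6: 1·6 2·3 3·2 6·1  μ→[1+(-1)+(-1)+1]=0
[q^7] μ(1)=1,μ(7)=-1 ⇒ 0
[q^8] μ(8)=0,μ(4)=0,μ(2)=-1,μ(1)=1 ⇒ 0
n=9: 1·9 3·3 9·1  μ→[1+(-1)+0]=0
[q^10] μ(1)=1,μ(2)=-1,μ(5)=-1,μ(10)=1 ⇒ 0

1, 0, 0, 0, 0, 0, 0, 0, 0, 0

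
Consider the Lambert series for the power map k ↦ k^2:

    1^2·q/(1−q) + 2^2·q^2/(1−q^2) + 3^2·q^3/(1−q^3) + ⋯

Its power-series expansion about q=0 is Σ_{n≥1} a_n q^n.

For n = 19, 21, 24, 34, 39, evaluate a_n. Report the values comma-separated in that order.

[q^19] f(19)=361,f(1)=1 ⇒ 362
d|21:{1,3,7,21}  Σf=1+9+49+441=500
d|24:{24,12,8,6,4,3,2,1}  Σf=576+144+64+36+16+9+4+1=850
q^34  k|34↦f(k): 1:1 2:4 17:289 34:1156  a_34=1450
q^39  k|39↦f(k): 1:1 3:9 13:169 39:1521  a_39=1700

362, 500, 850, 1450, 1700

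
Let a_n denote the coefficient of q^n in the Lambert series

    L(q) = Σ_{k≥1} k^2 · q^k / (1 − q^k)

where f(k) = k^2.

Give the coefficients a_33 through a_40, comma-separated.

n=33: 1·33 3·11 11·3 33·1  f→[1+9+121+1089]=1220
n=34: 1·34 2·17 17·2 34·1  f→[1+4+289+1156]=1450
[q^35] f(35)=1225,f(7)=49,f(5)=25,f(1)=1 ⇒ 1300
[q^36] f(1)=1,f(2)=4,f(3)=9,f(4)=16,f(6)=36,f(9)=81,f(12)=144,f(18)=324,f(36)=1296 ⇒ 1911
d|37:{37,1}  Σf=1369+1=1370
d|38:{1,2,19,38}  Σf=1+4+361+1444=1810
[q^39] f(39)=1521,f(13)=169,f(3)=9,f(1)=1 ⇒ 1700
[q^40] f(40)=1600,f(20)=400,f(10)=100,f(8)=64,f(5)=25,f(4)=16,f(2)=4,f(1)=1 ⇒ 2210

1220, 1450, 1300, 1911, 1370, 1810, 1700, 2210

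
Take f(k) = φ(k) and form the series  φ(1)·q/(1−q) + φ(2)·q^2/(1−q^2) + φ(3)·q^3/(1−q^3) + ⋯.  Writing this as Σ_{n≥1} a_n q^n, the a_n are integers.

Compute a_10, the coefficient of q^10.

q^10  k|10↦φ(k): 1:1 2:1 5:4 10:4  a_10=10

a_10 = 10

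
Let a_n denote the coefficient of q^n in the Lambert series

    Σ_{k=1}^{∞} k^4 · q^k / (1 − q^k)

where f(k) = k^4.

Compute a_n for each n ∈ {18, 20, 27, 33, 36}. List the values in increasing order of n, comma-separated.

112931, 170898, 538084, 1200644, 1813539

q^18  k|18↦f(k): 1:1 2:16 3:81 6:1296 9:6561 18:104976  a_18=112931
q^20  k|20↦f(k): 20:160000 10:10000 5:625 4:256 2:16 1:1  a_20=170898
d|27:{1,3,9,27}  Σf=1+81+6561+531441=538084
q^33  k|33↦f(k): 33:1185921 11:14641 3:81 1:1  a_33=1200644
[q^36] f(1)=1,f(2)=16,f(3)=81,f(4)=256,f(6)=1296,f(9)=6561,f(12)=20736,f(18)=104976,f(36)=1679616 ⇒ 1813539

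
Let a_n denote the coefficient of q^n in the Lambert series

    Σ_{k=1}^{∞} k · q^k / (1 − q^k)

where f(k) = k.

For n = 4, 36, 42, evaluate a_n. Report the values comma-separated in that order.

7, 91, 96

[q^4] f(1)=1,f(2)=2,f(4)=4 ⇒ 7
n=36: 1·36 2·18 3·12 4·9 6·6 9·4 12·3 18·2 36·1  f→[1+2+3+4+6+9+12+18+36]=91
[q^42] f(42)=42,f(21)=21,f(14)=14,f(7)=7,f(6)=6,f(3)=3,f(2)=2,f(1)=1 ⇒ 96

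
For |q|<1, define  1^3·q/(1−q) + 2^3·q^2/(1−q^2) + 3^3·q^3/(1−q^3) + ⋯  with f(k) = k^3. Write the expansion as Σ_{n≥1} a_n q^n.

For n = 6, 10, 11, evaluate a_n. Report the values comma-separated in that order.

[q^6] f(1)=1,f(2)=8,f(3)=27,f(6)=216 ⇒ 252
n=10: 1·10 2·5 5·2 10·1  f→[1+8+125+1000]=1134
n=11: 11·1 1·11  f→[1331+1]=1332

252, 1134, 1332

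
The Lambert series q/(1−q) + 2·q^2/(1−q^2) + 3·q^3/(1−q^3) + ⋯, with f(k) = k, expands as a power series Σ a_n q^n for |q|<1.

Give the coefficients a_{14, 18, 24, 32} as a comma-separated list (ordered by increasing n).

d|14:{1,2,7,14}  Σf=1+2+7+14=24
q^18  k|18↦f(k): 18:18 9:9 6:6 3:3 2:2 1:1  a_18=39
[q^24] f(1)=1,f(2)=2,f(3)=3,f(4)=4,f(6)=6,f(8)=8,f(12)=12,f(24)=24 ⇒ 60
n=32: 1·32 2·16 4·8 8·4 16·2 32·1  f→[1+2+4+8+16+32]=63

24, 39, 60, 63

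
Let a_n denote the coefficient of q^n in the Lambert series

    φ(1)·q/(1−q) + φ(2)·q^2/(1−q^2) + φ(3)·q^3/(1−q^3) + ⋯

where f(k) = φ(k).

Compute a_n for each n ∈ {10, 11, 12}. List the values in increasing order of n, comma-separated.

q^10  k|10↦φ(k): 10:4 5:4 2:1 1:1  a_10=10
d|11:{1,11}  Σφ=1+10=11
n=12: 12·1 6·2 4·3 3·4 2·6 1·12  φ→[4+2+2+2+1+1]=12

10, 11, 12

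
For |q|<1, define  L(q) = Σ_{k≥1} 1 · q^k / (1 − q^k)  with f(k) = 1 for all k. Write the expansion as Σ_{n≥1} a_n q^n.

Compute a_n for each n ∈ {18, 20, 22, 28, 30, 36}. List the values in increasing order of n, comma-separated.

6, 6, 4, 6, 8, 9

[q^18] f(18)=1,f(9)=1,f(6)=1,f(3)=1,f(2)=1,f(1)=1 ⇒ 6
d|20:{1,2,4,5,10,20}  Σf=1+1+1+1+1+1=6
q^22  k|22↦f(k): 22:1 11:1 2:1 1:1  a_22=4
n=28: 1·28 2·14 4·7 7·4 14·2 28·1  f→[1+1+1+1+1+1]=6
n=30: 30·1 15·2 10·3 6·5 5·6 3·10 2·15 1·30  f→[1+1+1+1+1+1+1+1]=8
n=36: 1·36 2·18 3·12 4·9 6·6 9·4 12·3 18·2 36·1  f→[1+1+1+1+1+1+1+1+1]=9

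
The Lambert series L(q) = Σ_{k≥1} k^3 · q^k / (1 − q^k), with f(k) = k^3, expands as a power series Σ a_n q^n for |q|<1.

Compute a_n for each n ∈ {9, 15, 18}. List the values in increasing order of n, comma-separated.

n=9: 1·9 3·3 9·1  f→[1+27+729]=757
d|15:{15,5,3,1}  Σf=3375+125+27+1=3528
[q^18] f(18)=5832,f(9)=729,f(6)=216,f(3)=27,f(2)=8,f(1)=1 ⇒ 6813

757, 3528, 6813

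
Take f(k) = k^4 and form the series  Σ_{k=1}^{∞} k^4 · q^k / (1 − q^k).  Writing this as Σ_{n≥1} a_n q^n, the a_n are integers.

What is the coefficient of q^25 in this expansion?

q^25  k|25↦f(k): 25:390625 5:625 1:1  a_25=391251

a_25 = 391251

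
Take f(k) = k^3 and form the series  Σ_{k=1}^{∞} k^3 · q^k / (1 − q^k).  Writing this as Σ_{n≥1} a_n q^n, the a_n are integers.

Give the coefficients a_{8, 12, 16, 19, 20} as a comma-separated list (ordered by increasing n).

[q^8] f(8)=512,f(4)=64,f(2)=8,f(1)=1 ⇒ 585
[q^12] f(1)=1,f(2)=8,f(3)=27,f(4)=64,f(6)=216,f(12)=1728 ⇒ 2044
n=16: 16·1 8·2 4·4 2·8 1·16  f→[4096+512+64+8+1]=4681
q^19  k|19↦f(k): 1:1 19:6859  a_19=6860
q^20  k|20↦f(k): 1:1 2:8 4:64 5:125 10:1000 20:8000  a_20=9198

585, 2044, 4681, 6860, 9198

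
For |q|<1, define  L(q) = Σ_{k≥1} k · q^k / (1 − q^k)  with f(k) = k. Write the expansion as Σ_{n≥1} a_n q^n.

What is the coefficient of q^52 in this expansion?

a_52 = 98

n=52: 52·1 26·2 13·4 4·13 2·26 1·52  f→[52+26+13+4+2+1]=98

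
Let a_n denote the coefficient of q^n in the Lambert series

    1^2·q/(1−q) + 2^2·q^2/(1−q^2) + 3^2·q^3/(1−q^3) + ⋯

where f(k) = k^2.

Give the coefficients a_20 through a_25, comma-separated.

546, 500, 610, 530, 850, 651

n=20: 20·1 10·2 5·4 4·5 2·10 1·20  f→[400+100+25+16+4+1]=546
q^21  k|21↦f(k): 1:1 3:9 7:49 21:441  a_21=500
[q^22] f(22)=484,f(11)=121,f(2)=4,f(1)=1 ⇒ 610
q^23  k|23↦f(k): 23:529 1:1  a_23=530
n=24: 1·24 2·12 3·8 4·6 6·4 8·3 12·2 24·1  f→[1+4+9+16+36+64+144+576]=850
n=25: 1·25 5·5 25·1  f→[1+25+625]=651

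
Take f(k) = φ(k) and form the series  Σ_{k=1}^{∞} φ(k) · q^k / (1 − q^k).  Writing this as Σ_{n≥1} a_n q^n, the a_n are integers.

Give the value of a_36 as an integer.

d|36:{36,18,12,9,6,4,3,2,1}  Σφ=12+6+4+6+2+2+2+1+1=36

a_36 = 36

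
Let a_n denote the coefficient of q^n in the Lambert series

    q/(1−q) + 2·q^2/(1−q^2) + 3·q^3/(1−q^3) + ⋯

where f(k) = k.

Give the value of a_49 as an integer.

a_49 = 57

d|49:{1,7,49}  Σf=1+7+49=57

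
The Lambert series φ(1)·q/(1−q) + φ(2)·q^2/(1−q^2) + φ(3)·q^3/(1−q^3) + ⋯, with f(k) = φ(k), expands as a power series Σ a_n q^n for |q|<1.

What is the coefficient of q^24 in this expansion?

d|24:{1,2,3,4,6,8,12,24}  Σφ=1+1+2+2+2+4+4+8=24

a_24 = 24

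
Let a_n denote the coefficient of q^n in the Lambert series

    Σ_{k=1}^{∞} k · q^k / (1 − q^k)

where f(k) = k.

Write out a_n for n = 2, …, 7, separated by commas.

[q^2] f(1)=1,f(2)=2 ⇒ 3
q^3  k|3↦f(k): 3:3 1:1  a_3=4
n=4: 1·4 2·2 4·1  f→[1+2+4]=7
n=5: 5·1 1·5  f→[5+1]=6
n=6: 6·1 3·2 2·3 1·6  f→[6+3+2+1]=12
n=7: 1·7 7·1  f→[1+7]=8

3, 4, 7, 6, 12, 8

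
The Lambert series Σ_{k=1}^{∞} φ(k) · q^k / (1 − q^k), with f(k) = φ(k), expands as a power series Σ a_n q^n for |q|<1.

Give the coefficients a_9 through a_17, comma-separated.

q^9  k|9↦φ(k): 1:1 3:2 9:6  a_9=9
d|10:{10,5,2,1}  Σφ=4+4+1+1=10
d|11:{11,1}  Σφ=10+1=11
d|12:{1,2,3,4,6,12}  Σφ=1+1+2+2+2+4=12
n=13: 1·13 13·1  φ→[1+12]=13
d|14:{1,2,7,14}  Σφ=1+1+6+6=14
n=15: 15·1 5·3 3·5 1·15  φ→[8+4+2+1]=15
d|16:{16,8,4,2,1}  Σφ=8+4+2+1+1=16
q^17  k|17↦φ(k): 1:1 17:16  a_17=17

9, 10, 11, 12, 13, 14, 15, 16, 17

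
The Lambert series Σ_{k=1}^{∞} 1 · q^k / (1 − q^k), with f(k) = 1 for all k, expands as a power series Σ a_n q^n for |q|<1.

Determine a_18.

q^18  k|18↦f(k): 1:1 2:1 3:1 6:1 9:1 18:1  a_18=6

a_18 = 6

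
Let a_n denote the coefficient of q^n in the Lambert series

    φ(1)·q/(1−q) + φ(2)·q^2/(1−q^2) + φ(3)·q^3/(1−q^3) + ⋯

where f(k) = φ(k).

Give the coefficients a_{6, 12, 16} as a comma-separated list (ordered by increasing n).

d|6:{1,2,3,6}  Σφ=1+1+2+2=6
[q^12] φ(1)=1,φ(2)=1,φ(3)=2,φ(4)=2,φ(6)=2,φ(12)=4 ⇒ 12
q^16  k|16↦φ(k): 1:1 2:1 4:2 8:4 16:8  a_16=16

6, 12, 16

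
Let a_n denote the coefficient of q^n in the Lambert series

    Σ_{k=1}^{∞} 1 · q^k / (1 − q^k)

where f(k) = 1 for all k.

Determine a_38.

a_38 = 4

q^38  k|38↦f(k): 1:1 2:1 19:1 38:1  a_38=4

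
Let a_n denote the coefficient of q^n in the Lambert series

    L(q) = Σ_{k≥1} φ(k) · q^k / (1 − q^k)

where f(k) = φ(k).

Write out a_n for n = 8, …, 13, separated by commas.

n=8: 1·8 2·4 4·2 8·1  φ→[1+1+2+4]=8
d|9:{1,3,9}  Σφ=1+2+6=9
n=10: 1·10 2·5 5·2 10·1  φ→[1+1+4+4]=10
[q^11] φ(11)=10,φ(1)=1 ⇒ 11
d|12:{12,6,4,3,2,1}  Σφ=4+2+2+2+1+1=12
q^13  k|13↦φ(k): 13:12 1:1  a_13=13

8, 9, 10, 11, 12, 13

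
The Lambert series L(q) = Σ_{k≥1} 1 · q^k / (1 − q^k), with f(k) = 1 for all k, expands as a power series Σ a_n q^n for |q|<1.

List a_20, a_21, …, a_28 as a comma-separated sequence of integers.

[q^20] f(20)=1,f(10)=1,f(5)=1,f(4)=1,f(2)=1,f(1)=1 ⇒ 6
d|21:{1,3,7,21}  Σf=1+1+1+1=4
q^22  k|22↦f(k): 1:1 2:1 11:1 22:1  a_22=4
[q^23] f(23)=1,f(1)=1 ⇒ 2
d|24:{24,12,8,6,4,3,2,1}  Σf=1+1+1+1+1+1+1+1=8
[q^25] f(25)=1,f(5)=1,f(1)=1 ⇒ 3
q^26  k|26↦f(k): 26:1 13:1 2:1 1:1  a_26=4
[q^27] f(27)=1,f(9)=1,f(3)=1,f(1)=1 ⇒ 4
q^28  k|28↦f(k): 28:1 14:1 7:1 4:1 2:1 1:1  a_28=6

6, 4, 4, 2, 8, 3, 4, 4, 6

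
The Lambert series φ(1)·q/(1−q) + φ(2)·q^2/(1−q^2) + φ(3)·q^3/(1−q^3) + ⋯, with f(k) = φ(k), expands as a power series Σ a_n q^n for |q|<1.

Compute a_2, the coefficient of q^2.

[q^2] φ(1)=1,φ(2)=1 ⇒ 2

a_2 = 2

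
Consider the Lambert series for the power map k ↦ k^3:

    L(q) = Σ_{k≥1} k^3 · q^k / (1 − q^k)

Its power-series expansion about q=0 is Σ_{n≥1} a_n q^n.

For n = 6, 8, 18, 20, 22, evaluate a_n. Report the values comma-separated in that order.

n=6: 1·6 2·3 3·2 6·1  f→[1+8+27+216]=252
n=8: 1·8 2·4 4·2 8·1  f→[1+8+64+512]=585
n=18: 1·18 2·9 3·6 6·3 9·2 18·1  f→[1+8+27+216+729+5832]=6813
n=20: 20·1 10·2 5·4 4·5 2·10 1·20  f→[8000+1000+125+64+8+1]=9198
n=22: 22·1 11·2 2·11 1·22  f→[10648+1331+8+1]=11988

252, 585, 6813, 9198, 11988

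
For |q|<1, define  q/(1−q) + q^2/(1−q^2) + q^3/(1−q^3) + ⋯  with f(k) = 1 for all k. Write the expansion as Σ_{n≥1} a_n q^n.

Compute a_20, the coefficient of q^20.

[q^20] f(20)=1,f(10)=1,f(5)=1,f(4)=1,f(2)=1,f(1)=1 ⇒ 6

a_20 = 6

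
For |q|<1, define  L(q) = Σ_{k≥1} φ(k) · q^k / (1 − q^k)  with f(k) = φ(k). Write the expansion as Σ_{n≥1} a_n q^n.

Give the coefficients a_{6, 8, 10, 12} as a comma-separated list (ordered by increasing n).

n=6: 6·1 3·2 2·3 1·6  φ→[2+2+1+1]=6
q^8  k|8↦φ(k): 8:4 4:2 2:1 1:1  a_8=8
q^10  k|10↦φ(k): 1:1 2:1 5:4 10:4  a_10=10
n=12: 12·1 6·2 4·3 3·4 2·6 1·12  φ→[4+2+2+2+1+1]=12

6, 8, 10, 12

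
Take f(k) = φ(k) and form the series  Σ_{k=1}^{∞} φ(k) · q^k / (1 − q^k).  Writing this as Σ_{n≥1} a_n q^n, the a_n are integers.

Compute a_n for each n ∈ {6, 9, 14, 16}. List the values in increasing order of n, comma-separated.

[q^6] φ(6)=2,φ(3)=2,φ(2)=1,φ(1)=1 ⇒ 6
q^9  k|9↦φ(k): 9:6 3:2 1:1  a_9=9
n=14: 1·14 2·7 7·2 14·1  φ→[1+1+6+6]=14
[q^16] φ(1)=1,φ(2)=1,φ(4)=2,φ(8)=4,φ(16)=8 ⇒ 16

6, 9, 14, 16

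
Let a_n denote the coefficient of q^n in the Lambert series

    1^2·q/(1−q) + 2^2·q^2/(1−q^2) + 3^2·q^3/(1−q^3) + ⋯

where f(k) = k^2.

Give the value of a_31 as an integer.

d|31:{31,1}  Σf=961+1=962

a_31 = 962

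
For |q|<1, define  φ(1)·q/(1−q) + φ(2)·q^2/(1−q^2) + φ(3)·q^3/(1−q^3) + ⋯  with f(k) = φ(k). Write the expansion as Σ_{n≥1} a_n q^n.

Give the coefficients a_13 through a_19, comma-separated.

q^13  k|13↦φ(k): 1:1 13:12  a_13=13
q^14  k|14↦φ(k): 1:1 2:1 7:6 14:6  a_14=14
q^15  k|15↦φ(k): 15:8 5:4 3:2 1:1  a_15=15
q^16  k|16↦φ(k): 1:1 2:1 4:2 8:4 16:8  a_16=16
[q^17] φ(17)=16,φ(1)=1 ⇒ 17
n=18: 1·18 2·9 3·6 6·3 9·2 18·1  φ→[1+1+2+2+6+6]=18
[q^19] φ(1)=1,φ(19)=18 ⇒ 19

13, 14, 15, 16, 17, 18, 19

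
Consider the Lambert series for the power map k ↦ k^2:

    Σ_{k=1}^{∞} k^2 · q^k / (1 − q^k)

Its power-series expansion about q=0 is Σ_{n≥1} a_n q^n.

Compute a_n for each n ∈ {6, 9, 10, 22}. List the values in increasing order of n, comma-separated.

50, 91, 130, 610

n=6: 6·1 3·2 2·3 1·6  f→[36+9+4+1]=50
[q^9] f(1)=1,f(3)=9,f(9)=81 ⇒ 91
[q^10] f(1)=1,f(2)=4,f(5)=25,f(10)=100 ⇒ 130
[q^22] f(1)=1,f(2)=4,f(11)=121,f(22)=484 ⇒ 610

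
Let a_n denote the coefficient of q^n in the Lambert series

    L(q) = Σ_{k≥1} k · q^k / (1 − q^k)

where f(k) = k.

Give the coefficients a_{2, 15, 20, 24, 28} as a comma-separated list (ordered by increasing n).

[q^2] f(1)=1,f(2)=2 ⇒ 3
d|15:{1,3,5,15}  Σf=1+3+5+15=24
d|20:{20,10,5,4,2,1}  Σf=20+10+5+4+2+1=42
[q^24] f(24)=24,f(12)=12,f(8)=8,f(6)=6,f(4)=4,f(3)=3,f(2)=2,f(1)=1 ⇒ 60
[q^28] f(1)=1,f(2)=2,f(4)=4,f(7)=7,f(14)=14,f(28)=28 ⇒ 56

3, 24, 42, 60, 56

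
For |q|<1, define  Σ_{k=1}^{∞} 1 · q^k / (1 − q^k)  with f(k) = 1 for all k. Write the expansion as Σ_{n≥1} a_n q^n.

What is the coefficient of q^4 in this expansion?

[q^4] f(1)=1,f(2)=1,f(4)=1 ⇒ 3

a_4 = 3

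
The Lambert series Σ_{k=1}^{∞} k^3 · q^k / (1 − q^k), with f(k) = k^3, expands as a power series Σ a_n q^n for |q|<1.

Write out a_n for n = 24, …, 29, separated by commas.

d|24:{24,12,8,6,4,3,2,1}  Σf=13824+1728+512+216+64+27+8+1=16380
q^25  k|25↦f(k): 1:1 5:125 25:15625  a_25=15751
q^26  k|26↦f(k): 1:1 2:8 13:2197 26:17576  a_26=19782
n=27: 27·1 9·3 3·9 1·27  f→[19683+729+27+1]=20440
d|28:{28,14,7,4,2,1}  Σf=21952+2744+343+64+8+1=25112
d|29:{1,29}  Σf=1+24389=24390

16380, 15751, 19782, 20440, 25112, 24390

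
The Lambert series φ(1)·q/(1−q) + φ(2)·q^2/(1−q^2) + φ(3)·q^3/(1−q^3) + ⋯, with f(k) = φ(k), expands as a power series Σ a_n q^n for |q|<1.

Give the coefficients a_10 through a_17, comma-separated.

n=10: 10·1 5·2 2·5 1·10  φ→[4+4+1+1]=10
[q^11] φ(1)=1,φ(11)=10 ⇒ 11
q^12  k|12↦φ(k): 1:1 2:1 3:2 4:2 6:2 12:4  a_12=12
[q^13] φ(13)=12,φ(1)=1 ⇒ 13
n=14: 14·1 7·2 2·7 1·14  φ→[6+6+1+1]=14
[q^15] φ(1)=1,φ(3)=2,φ(5)=4,φ(15)=8 ⇒ 15
q^16  k|16↦φ(k): 1:1 2:1 4:2 8:4 16:8  a_16=16
n=17: 17·1 1·17  φ→[16+1]=17

10, 11, 12, 13, 14, 15, 16, 17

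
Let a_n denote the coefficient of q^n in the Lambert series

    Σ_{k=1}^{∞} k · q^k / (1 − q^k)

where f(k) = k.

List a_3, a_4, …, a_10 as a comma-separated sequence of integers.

4, 7, 6, 12, 8, 15, 13, 18

q^3  k|3↦f(k): 3:3 1:1  a_3=4
[q^4] f(4)=4,f(2)=2,f(1)=1 ⇒ 7
q^5  k|5↦f(k): 1:1 5:5  a_5=6
[q^6] f(6)=6,f(3)=3,f(2)=2,f(1)=1 ⇒ 12
d|7:{7,1}  Σf=7+1=8
n=8: 8·1 4·2 2·4 1·8  f→[8+4+2+1]=15
d|9:{9,3,1}  Σf=9+3+1=13
[q^10] f(1)=1,f(2)=2,f(5)=5,f(10)=10 ⇒ 18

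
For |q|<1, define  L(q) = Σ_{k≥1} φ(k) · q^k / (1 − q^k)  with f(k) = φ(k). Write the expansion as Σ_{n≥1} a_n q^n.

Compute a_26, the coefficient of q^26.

d|26:{26,13,2,1}  Σφ=12+12+1+1=26

a_26 = 26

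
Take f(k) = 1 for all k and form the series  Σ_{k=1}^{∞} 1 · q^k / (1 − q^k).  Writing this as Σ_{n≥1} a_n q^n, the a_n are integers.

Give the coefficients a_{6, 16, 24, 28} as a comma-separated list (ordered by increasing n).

4, 5, 8, 6

[q^6] f(6)=1,f(3)=1,f(2)=1,f(1)=1 ⇒ 4
d|16:{1,2,4,8,16}  Σf=1+1+1+1+1=5
q^24  k|24↦f(k): 24:1 12:1 8:1 6:1 4:1 3:1 2:1 1:1  a_24=8
d|28:{28,14,7,4,2,1}  Σf=1+1+1+1+1+1=6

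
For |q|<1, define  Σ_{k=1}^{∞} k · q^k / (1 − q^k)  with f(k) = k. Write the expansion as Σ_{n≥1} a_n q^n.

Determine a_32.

a_32 = 63

n=32: 1·32 2·16 4·8 8·4 16·2 32·1  f→[1+2+4+8+16+32]=63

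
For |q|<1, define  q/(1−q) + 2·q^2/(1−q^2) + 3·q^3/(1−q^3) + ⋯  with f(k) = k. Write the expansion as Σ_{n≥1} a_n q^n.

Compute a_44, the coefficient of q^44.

a_44 = 84

d|44:{44,22,11,4,2,1}  Σf=44+22+11+4+2+1=84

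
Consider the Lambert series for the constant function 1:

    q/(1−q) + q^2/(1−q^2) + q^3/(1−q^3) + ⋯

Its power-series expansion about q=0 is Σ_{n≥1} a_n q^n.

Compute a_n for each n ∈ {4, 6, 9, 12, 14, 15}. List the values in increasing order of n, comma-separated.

3, 4, 3, 6, 4, 4

[q^4] f(1)=1,f(2)=1,f(4)=1 ⇒ 3
[q^6] f(1)=1,f(2)=1,f(3)=1,f(6)=1 ⇒ 4
d|9:{9,3,1}  Σf=1+1+1=3
[q^12] f(12)=1,f(6)=1,f(4)=1,f(3)=1,f(2)=1,f(1)=1 ⇒ 6
[q^14] f(14)=1,f(7)=1,f(2)=1,f(1)=1 ⇒ 4
d|15:{15,5,3,1}  Σf=1+1+1+1=4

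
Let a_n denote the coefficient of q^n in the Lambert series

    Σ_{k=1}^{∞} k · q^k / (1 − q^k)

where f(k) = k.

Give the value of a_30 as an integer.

a_30 = 72

[q^30] f(1)=1,f(2)=2,f(3)=3,f(5)=5,f(6)=6,f(10)=10,f(15)=15,f(30)=30 ⇒ 72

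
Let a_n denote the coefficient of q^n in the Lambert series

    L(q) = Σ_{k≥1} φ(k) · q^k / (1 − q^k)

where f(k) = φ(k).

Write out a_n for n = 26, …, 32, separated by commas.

n=26: 26·1 13·2 2·13 1·26  φ→[12+12+1+1]=26
q^27  k|27↦φ(k): 27:18 9:6 3:2 1:1  a_27=27
[q^28] φ(1)=1,φ(2)=1,φ(4)=2,φ(7)=6,φ(14)=6,φ(28)=12 ⇒ 28
q^29  k|29↦φ(k): 1:1 29:28  a_29=29
[q^30] φ(30)=8,φ(15)=8,φ(10)=4,φ(6)=2,φ(5)=4,φ(3)=2,φ(2)=1,φ(1)=1 ⇒ 30
d|31:{1,31}  Σφ=1+30=31
n=32: 32·1 16·2 8·4 4·8 2·16 1·32  φ→[16+8+4+2+1+1]=32

26, 27, 28, 29, 30, 31, 32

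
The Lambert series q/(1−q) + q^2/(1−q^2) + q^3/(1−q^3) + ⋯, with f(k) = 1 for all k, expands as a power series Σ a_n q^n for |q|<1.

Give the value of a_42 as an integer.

a_42 = 8

n=42: 1·42 2·21 3·14 6·7 7·6 14·3 21·2 42·1  f→[1+1+1+1+1+1+1+1]=8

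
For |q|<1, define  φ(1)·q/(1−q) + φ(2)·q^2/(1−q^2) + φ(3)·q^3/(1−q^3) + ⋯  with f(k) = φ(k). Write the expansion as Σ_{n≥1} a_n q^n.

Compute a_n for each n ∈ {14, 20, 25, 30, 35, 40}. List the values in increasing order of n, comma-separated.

[q^14] φ(1)=1,φ(2)=1,φ(7)=6,φ(14)=6 ⇒ 14
d|20:{1,2,4,5,10,20}  Σφ=1+1+2+4+4+8=20
d|25:{1,5,25}  Σφ=1+4+20=25
d|30:{30,15,10,6,5,3,2,1}  Σφ=8+8+4+2+4+2+1+1=30
n=35: 35·1 7·5 5·7 1·35  φ→[24+6+4+1]=35
d|40:{1,2,4,5,8,10,20,40}  Σφ=1+1+2+4+4+4+8+16=40

14, 20, 25, 30, 35, 40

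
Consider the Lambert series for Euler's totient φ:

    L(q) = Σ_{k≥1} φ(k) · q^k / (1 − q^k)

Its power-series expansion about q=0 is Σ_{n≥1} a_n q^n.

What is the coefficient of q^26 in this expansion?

q^26  k|26↦φ(k): 26:12 13:12 2:1 1:1  a_26=26

a_26 = 26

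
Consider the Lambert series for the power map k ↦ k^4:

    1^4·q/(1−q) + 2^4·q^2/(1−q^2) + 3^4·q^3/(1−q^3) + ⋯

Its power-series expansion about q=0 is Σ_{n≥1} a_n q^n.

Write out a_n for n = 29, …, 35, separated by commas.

q^29  k|29↦f(k): 29:707281 1:1  a_29=707282
d|30:{30,15,10,6,5,3,2,1}  Σf=810000+50625+10000+1296+625+81+16+1=872644
n=31: 1·31 31·1  f→[1+923521]=923522
n=32: 1·32 2·16 4·8 8·4 16·2 32·1  f→[1+16+256+4096+65536+1048576]=1118481
d|33:{1,3,11,33}  Σf=1+81+14641+1185921=1200644
[q^34] f(34)=1336336,f(17)=83521,f(2)=16,f(1)=1 ⇒ 1419874
[q^35] f(35)=1500625,f(7)=2401,f(5)=625,f(1)=1 ⇒ 1503652

707282, 872644, 923522, 1118481, 1200644, 1419874, 1503652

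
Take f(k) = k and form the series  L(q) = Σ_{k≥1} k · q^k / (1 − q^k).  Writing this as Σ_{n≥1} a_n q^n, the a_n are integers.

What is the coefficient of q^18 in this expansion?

a_18 = 39

[q^18] f(18)=18,f(9)=9,f(6)=6,f(3)=3,f(2)=2,f(1)=1 ⇒ 39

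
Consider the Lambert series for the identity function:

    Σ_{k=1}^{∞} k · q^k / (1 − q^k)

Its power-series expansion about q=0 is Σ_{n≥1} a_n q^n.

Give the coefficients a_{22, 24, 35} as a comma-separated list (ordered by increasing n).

36, 60, 48

q^22  k|22↦f(k): 22:22 11:11 2:2 1:1  a_22=36
d|24:{1,2,3,4,6,8,12,24}  Σf=1+2+3+4+6+8+12+24=60
d|35:{1,5,7,35}  Σf=1+5+7+35=48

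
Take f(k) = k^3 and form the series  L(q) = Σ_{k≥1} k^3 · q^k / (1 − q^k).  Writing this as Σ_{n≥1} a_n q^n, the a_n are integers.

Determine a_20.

n=20: 20·1 10·2 5·4 4·5 2·10 1·20  f→[8000+1000+125+64+8+1]=9198

a_20 = 9198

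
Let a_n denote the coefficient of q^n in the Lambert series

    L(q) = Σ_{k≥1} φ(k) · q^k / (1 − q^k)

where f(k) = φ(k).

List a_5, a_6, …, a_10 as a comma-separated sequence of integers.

n=5: 5·1 1·5  φ→[4+1]=5
q^6  k|6↦φ(k): 1:1 2:1 3:2 6:2  a_6=6
d|7:{7,1}  Σφ=6+1=7
d|8:{1,2,4,8}  Σφ=1+1+2+4=8
q^9  k|9↦φ(k): 1:1 3:2 9:6  a_9=9
[q^10] φ(1)=1,φ(2)=1,φ(5)=4,φ(10)=4 ⇒ 10

5, 6, 7, 8, 9, 10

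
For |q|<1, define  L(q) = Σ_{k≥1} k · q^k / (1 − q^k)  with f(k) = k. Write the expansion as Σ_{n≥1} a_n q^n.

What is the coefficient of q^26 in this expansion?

a_26 = 42

d|26:{26,13,2,1}  Σf=26+13+2+1=42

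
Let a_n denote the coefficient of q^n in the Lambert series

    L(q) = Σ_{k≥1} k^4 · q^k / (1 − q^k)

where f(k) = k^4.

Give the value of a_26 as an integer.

q^26  k|26↦f(k): 26:456976 13:28561 2:16 1:1  a_26=485554

a_26 = 485554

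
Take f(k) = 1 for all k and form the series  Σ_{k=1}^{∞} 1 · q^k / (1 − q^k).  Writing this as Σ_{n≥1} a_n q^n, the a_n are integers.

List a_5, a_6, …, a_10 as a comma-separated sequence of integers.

2, 4, 2, 4, 3, 4

[q^5] f(1)=1,f(5)=1 ⇒ 2
q^6  k|6↦f(k): 1:1 2:1 3:1 6:1  a_6=4
q^7  k|7↦f(k): 1:1 7:1  a_7=2
n=8: 1·8 2·4 4·2 8·1  f→[1+1+1+1]=4
[q^9] f(1)=1,f(3)=1,f(9)=1 ⇒ 3
[q^10] f(10)=1,f(5)=1,f(2)=1,f(1)=1 ⇒ 4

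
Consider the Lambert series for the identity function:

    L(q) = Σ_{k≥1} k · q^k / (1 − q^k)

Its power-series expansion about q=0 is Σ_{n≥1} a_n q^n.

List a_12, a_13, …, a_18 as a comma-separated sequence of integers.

28, 14, 24, 24, 31, 18, 39

q^12  k|12↦f(k): 12:12 6:6 4:4 3:3 2:2 1:1  a_12=28
n=13: 1·13 13·1  f→[1+13]=14
q^14  k|14↦f(k): 14:14 7:7 2:2 1:1  a_14=24
d|15:{15,5,3,1}  Σf=15+5+3+1=24
d|16:{1,2,4,8,16}  Σf=1+2+4+8+16=31
d|17:{17,1}  Σf=17+1=18
[q^18] f(1)=1,f(2)=2,f(3)=3,f(6)=6,f(9)=9,f(18)=18 ⇒ 39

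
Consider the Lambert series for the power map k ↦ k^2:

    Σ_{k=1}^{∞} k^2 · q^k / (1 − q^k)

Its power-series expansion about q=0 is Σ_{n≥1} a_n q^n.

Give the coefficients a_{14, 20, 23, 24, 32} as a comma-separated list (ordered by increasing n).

n=14: 1·14 2·7 7·2 14·1  f→[1+4+49+196]=250
[q^20] f(1)=1,f(2)=4,f(4)=16,f(5)=25,f(10)=100,f(20)=400 ⇒ 546
n=23: 23·1 1·23  f→[529+1]=530
d|24:{1,2,3,4,6,8,12,24}  Σf=1+4+9+16+36+64+144+576=850
q^32  k|32↦f(k): 1:1 2:4 4:16 8:64 16:256 32:1024  a_32=1365

250, 546, 530, 850, 1365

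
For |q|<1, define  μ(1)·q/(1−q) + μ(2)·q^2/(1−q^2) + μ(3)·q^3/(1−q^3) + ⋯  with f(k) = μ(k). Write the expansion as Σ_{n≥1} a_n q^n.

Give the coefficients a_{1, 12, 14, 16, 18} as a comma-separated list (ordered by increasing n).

d|1:{1}  Σμ=1=1
n=12: 1·12 2·6 3·4 4·3 6·2 12·1  μ→[1+(-1)+(-1)+0+1+0]=0
d|14:{14,7,2,1}  Σμ=1+(-1)+(-1)+1=0
[q^16] μ(16)=0,μ(8)=0,μ(4)=0,μ(2)=-1,μ(1)=1 ⇒ 0
q^18  k|18↦μ(k): 1:1 2:-1 3:-1 6:1 9:0 18:0  a_18=0

1, 0, 0, 0, 0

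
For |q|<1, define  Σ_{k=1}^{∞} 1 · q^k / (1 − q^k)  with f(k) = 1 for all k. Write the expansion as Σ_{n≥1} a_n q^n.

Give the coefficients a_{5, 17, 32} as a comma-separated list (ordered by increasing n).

[q^5] f(1)=1,f(5)=1 ⇒ 2
[q^17] f(17)=1,f(1)=1 ⇒ 2
q^32  k|32↦f(k): 1:1 2:1 4:1 8:1 16:1 32:1  a_32=6

2, 2, 6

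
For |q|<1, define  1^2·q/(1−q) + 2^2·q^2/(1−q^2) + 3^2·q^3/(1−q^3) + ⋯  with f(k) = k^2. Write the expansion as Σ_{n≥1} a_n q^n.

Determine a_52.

[q^52] f(52)=2704,f(26)=676,f(13)=169,f(4)=16,f(2)=4,f(1)=1 ⇒ 3570

a_52 = 3570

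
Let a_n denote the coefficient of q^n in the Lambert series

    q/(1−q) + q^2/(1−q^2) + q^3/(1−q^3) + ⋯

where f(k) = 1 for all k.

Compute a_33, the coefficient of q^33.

d|33:{33,11,3,1}  Σf=1+1+1+1=4

a_33 = 4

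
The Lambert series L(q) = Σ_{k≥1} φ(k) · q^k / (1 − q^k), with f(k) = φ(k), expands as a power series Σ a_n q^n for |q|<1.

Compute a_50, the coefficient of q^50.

n=50: 1·50 2·25 5·10 10·5 25·2 50·1  φ→[1+1+4+4+20+20]=50

a_50 = 50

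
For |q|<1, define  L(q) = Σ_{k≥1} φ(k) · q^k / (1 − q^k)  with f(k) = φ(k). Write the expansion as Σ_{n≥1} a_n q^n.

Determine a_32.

n=32: 1·32 2·16 4·8 8·4 16·2 32·1  φ→[1+1+2+4+8+16]=32

a_32 = 32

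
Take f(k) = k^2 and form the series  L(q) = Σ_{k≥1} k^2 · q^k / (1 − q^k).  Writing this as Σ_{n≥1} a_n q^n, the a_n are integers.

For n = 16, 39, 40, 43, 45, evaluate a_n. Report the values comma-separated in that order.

q^16  k|16↦f(k): 16:256 8:64 4:16 2:4 1:1  a_16=341
n=39: 39·1 13·3 3·13 1·39  f→[1521+169+9+1]=1700
q^40  k|40↦f(k): 40:1600 20:400 10:100 8:64 5:25 4:16 2:4 1:1  a_40=2210
d|43:{43,1}  Σf=1849+1=1850
[q^45] f(1)=1,f(3)=9,f(5)=25,f(9)=81,f(15)=225,f(45)=2025 ⇒ 2366

341, 1700, 2210, 1850, 2366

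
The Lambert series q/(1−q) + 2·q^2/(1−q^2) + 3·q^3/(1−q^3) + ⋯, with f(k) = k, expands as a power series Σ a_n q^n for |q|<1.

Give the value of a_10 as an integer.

q^10  k|10↦f(k): 10:10 5:5 2:2 1:1  a_10=18

a_10 = 18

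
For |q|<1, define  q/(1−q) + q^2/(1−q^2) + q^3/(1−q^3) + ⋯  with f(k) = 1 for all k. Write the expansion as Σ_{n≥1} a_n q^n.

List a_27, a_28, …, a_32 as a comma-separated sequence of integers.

q^27  k|27↦f(k): 1:1 3:1 9:1 27:1  a_27=4
d|28:{28,14,7,4,2,1}  Σf=1+1+1+1+1+1=6
[q^29] f(29)=1,f(1)=1 ⇒ 2
d|30:{30,15,10,6,5,3,2,1}  Σf=1+1+1+1+1+1+1+1=8
d|31:{1,31}  Σf=1+1=2
q^32  k|32↦f(k): 1:1 2:1 4:1 8:1 16:1 32:1  a_32=6

4, 6, 2, 8, 2, 6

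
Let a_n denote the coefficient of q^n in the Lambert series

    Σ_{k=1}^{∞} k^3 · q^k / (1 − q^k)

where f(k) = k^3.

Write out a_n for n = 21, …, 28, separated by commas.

9632, 11988, 12168, 16380, 15751, 19782, 20440, 25112

[q^21] f(1)=1,f(3)=27,f(7)=343,f(21)=9261 ⇒ 9632
n=22: 22·1 11·2 2·11 1·22  f→[10648+1331+8+1]=11988
q^23  k|23↦f(k): 23:12167 1:1  a_23=12168
d|24:{1,2,3,4,6,8,12,24}  Σf=1+8+27+64+216+512+1728+13824=16380
q^25  k|25↦f(k): 1:1 5:125 25:15625  a_25=15751
[q^26] f(26)=17576,f(13)=2197,f(2)=8,f(1)=1 ⇒ 19782
q^27  k|27↦f(k): 27:19683 9:729 3:27 1:1  a_27=20440
d|28:{1,2,4,7,14,28}  Σf=1+8+64+343+2744+21952=25112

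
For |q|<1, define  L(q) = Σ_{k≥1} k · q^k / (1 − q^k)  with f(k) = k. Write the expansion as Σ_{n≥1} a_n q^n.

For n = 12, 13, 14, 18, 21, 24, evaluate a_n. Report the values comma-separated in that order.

28, 14, 24, 39, 32, 60

d|12:{12,6,4,3,2,1}  Σf=12+6+4+3+2+1=28
n=13: 13·1 1·13  f→[13+1]=14
n=14: 14·1 7·2 2·7 1·14  f→[14+7+2+1]=24
n=18: 18·1 9·2 6·3 3·6 2·9 1·18  f→[18+9+6+3+2+1]=39
d|21:{1,3,7,21}  Σf=1+3+7+21=32
n=24: 24·1 12·2 8·3 6·4 4·6 3·8 2·12 1·24  f→[24+12+8+6+4+3+2+1]=60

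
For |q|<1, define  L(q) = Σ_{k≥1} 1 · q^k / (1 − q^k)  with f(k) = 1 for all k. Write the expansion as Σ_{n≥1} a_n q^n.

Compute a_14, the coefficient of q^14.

n=14: 1·14 2·7 7·2 14·1  f→[1+1+1+1]=4

a_14 = 4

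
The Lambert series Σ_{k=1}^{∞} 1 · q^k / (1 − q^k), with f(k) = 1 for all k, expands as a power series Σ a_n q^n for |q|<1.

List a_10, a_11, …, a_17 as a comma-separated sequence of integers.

4, 2, 6, 2, 4, 4, 5, 2

n=10: 10·1 5·2 2·5 1·10  f→[1+1+1+1]=4
d|11:{1,11}  Σf=1+1=2
[q^12] f(1)=1,f(2)=1,f(3)=1,f(4)=1,f(6)=1,f(12)=1 ⇒ 6
q^13  k|13↦f(k): 13:1 1:1  a_13=2
[q^14] f(1)=1,f(2)=1,f(7)=1,f(14)=1 ⇒ 4
[q^15] f(1)=1,f(3)=1,f(5)=1,f(15)=1 ⇒ 4
n=16: 16·1 8·2 4·4 2·8 1·16  f→[1+1+1+1+1]=5
n=17: 1·17 17·1  f→[1+1]=2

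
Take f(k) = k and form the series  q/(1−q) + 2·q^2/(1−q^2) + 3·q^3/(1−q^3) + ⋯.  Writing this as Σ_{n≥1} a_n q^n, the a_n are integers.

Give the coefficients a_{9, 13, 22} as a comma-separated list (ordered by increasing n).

13, 14, 36

n=9: 1·9 3·3 9·1  f→[1+3+9]=13
[q^13] f(1)=1,f(13)=13 ⇒ 14
q^22  k|22↦f(k): 22:22 11:11 2:2 1:1  a_22=36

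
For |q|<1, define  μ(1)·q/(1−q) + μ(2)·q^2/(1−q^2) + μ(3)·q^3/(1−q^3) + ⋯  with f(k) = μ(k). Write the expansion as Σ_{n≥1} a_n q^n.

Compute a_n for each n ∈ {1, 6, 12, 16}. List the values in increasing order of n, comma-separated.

1, 0, 0, 0

q^1  k|1↦μ(k): 1:1  a_1=1
q^6  k|6↦μ(k): 1:1 2:-1 3:-1 6:1  a_6=0
d|12:{12,6,4,3,2,1}  Σμ=0+1+0+(-1)+(-1)+1=0
[q^16] μ(1)=1,μ(2)=-1,μ(4)=0,μ(8)=0,μ(16)=0 ⇒ 0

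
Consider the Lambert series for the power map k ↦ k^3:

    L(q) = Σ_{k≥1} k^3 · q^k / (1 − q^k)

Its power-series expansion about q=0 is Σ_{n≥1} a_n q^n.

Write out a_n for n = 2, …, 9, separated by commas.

n=2: 2·1 1·2  f→[8+1]=9
[q^3] f(3)=27,f(1)=1 ⇒ 28
q^4  k|4↦f(k): 1:1 2:8 4:64  a_4=73
d|5:{1,5}  Σf=1+125=126
d|6:{6,3,2,1}  Σf=216+27+8+1=252
n=7: 1·7 7·1  f→[1+343]=344
n=8: 8·1 4·2 2·4 1·8  f→[512+64+8+1]=585
n=9: 9·1 3·3 1·9  f→[729+27+1]=757

9, 28, 73, 126, 252, 344, 585, 757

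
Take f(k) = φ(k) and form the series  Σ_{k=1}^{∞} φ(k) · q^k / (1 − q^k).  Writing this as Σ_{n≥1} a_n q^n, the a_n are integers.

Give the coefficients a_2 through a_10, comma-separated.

d|2:{1,2}  Σφ=1+1=2
q^3  k|3↦φ(k): 1:1 3:2  a_3=3
d|4:{1,2,4}  Σφ=1+1+2=4
d|5:{5,1}  Σφ=4+1=5
q^6  k|6↦φ(k): 1:1 2:1 3:2 6:2  a_6=6
n=7: 7·1 1·7  φ→[6+1]=7
n=8: 1·8 2·4 4·2 8·1  φ→[1+1+2+4]=8
d|9:{1,3,9}  Σφ=1+2+6=9
n=10: 1·10 2·5 5·2 10·1  φ→[1+1+4+4]=10

2, 3, 4, 5, 6, 7, 8, 9, 10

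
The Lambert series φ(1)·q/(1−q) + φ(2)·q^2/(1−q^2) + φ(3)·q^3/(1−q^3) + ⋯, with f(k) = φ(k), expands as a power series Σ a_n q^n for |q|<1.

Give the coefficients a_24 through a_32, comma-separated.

q^24  k|24↦φ(k): 1:1 2:1 3:2 4:2 6:2 8:4 12:4 24:8  a_24=24
q^25  k|25↦φ(k): 25:20 5:4 1:1  a_25=25
q^26  k|26↦φ(k): 26:12 13:12 2:1 1:1  a_26=26
n=27: 27·1 9·3 3·9 1·27  φ→[18+6+2+1]=27
[q^28] φ(1)=1,φ(2)=1,φ(4)=2,φ(7)=6,φ(14)=6,φ(28)=12 ⇒ 28
q^29  k|29↦φ(k): 29:28 1:1  a_29=29
q^30  k|30↦φ(k): 30:8 15:8 10:4 6:2 5:4 3:2 2:1 1:1  a_30=30
[q^31] φ(31)=30,φ(1)=1 ⇒ 31
n=32: 1·32 2·16 4·8 8·4 16·2 32·1  φ→[1+1+2+4+8+16]=32

24, 25, 26, 27, 28, 29, 30, 31, 32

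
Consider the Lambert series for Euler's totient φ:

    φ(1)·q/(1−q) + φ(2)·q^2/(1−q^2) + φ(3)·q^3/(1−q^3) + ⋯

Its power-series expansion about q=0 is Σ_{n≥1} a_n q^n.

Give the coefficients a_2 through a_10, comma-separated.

[q^2] φ(2)=1,φ(1)=1 ⇒ 2
d|3:{3,1}  Σφ=2+1=3
d|4:{1,2,4}  Σφ=1+1+2=4
[q^5] φ(5)=4,φ(1)=1 ⇒ 5
n=6: 6·1 3·2 2·3 1·6  φ→[2+2+1+1]=6
d|7:{7,1}  Σφ=6+1=7
d|8:{1,2,4,8}  Σφ=1+1+2+4=8
[q^9] φ(9)=6,φ(3)=2,φ(1)=1 ⇒ 9
[q^10] φ(1)=1,φ(2)=1,φ(5)=4,φ(10)=4 ⇒ 10

2, 3, 4, 5, 6, 7, 8, 9, 10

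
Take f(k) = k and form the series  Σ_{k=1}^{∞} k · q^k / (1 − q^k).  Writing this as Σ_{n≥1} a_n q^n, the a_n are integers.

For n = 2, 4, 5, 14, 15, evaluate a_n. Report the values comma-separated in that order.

n=2: 1·2 2·1  f→[1+2]=3
[q^4] f(1)=1,f(2)=2,f(4)=4 ⇒ 7
d|5:{1,5}  Σf=1+5=6
q^14  k|14↦f(k): 14:14 7:7 2:2 1:1  a_14=24
n=15: 1·15 3·5 5·3 15·1  f→[1+3+5+15]=24

3, 7, 6, 24, 24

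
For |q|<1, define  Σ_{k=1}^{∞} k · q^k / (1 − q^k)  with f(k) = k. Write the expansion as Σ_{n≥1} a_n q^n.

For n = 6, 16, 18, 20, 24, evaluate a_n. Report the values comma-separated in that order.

12, 31, 39, 42, 60

d|6:{1,2,3,6}  Σf=1+2+3+6=12
d|16:{16,8,4,2,1}  Σf=16+8+4+2+1=31
d|18:{1,2,3,6,9,18}  Σf=1+2+3+6+9+18=39
n=20: 20·1 10·2 5·4 4·5 2·10 1·20  f→[20+10+5+4+2+1]=42
q^24  k|24↦f(k): 1:1 2:2 3:3 4:4 6:6 8:8 12:12 24:24  a_24=60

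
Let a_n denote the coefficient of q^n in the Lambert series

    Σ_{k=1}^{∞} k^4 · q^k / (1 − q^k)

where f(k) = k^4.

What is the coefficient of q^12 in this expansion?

n=12: 1·12 2·6 3·4 4·3 6·2 12·1  f→[1+16+81+256+1296+20736]=22386

a_12 = 22386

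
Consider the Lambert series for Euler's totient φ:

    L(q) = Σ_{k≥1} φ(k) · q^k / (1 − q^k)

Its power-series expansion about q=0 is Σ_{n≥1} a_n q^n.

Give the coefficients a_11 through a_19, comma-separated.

n=11: 11·1 1·11  φ→[10+1]=11
[q^12] φ(12)=4,φ(6)=2,φ(4)=2,φ(3)=2,φ(2)=1,φ(1)=1 ⇒ 12
n=13: 1·13 13·1  φ→[1+12]=13
n=14: 1·14 2·7 7·2 14·1  φ→[1+1+6+6]=14
d|15:{15,5,3,1}  Σφ=8+4+2+1=15
n=16: 16·1 8·2 4·4 2·8 1·16  φ→[8+4+2+1+1]=16
d|17:{1,17}  Σφ=1+16=17
n=18: 1·18 2·9 3·6 6·3 9·2 18·1  φ→[1+1+2+2+6+6]=18
n=19: 19·1 1·19  φ→[18+1]=19

11, 12, 13, 14, 15, 16, 17, 18, 19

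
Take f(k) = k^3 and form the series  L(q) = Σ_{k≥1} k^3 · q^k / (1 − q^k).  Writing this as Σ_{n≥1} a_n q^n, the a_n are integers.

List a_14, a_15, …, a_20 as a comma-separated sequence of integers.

d|14:{14,7,2,1}  Σf=2744+343+8+1=3096
n=15: 15·1 5·3 3·5 1·15  f→[3375+125+27+1]=3528
[q^16] f(16)=4096,f(8)=512,f(4)=64,f(2)=8,f(1)=1 ⇒ 4681
q^17  k|17↦f(k): 17:4913 1:1  a_17=4914
d|18:{18,9,6,3,2,1}  Σf=5832+729+216+27+8+1=6813
d|19:{1,19}  Σf=1+6859=6860
d|20:{1,2,4,5,10,20}  Σf=1+8+64+125+1000+8000=9198

3096, 3528, 4681, 4914, 6813, 6860, 9198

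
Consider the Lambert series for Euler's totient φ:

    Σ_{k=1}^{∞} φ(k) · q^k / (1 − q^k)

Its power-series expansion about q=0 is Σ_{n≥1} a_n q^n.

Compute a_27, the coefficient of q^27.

[q^27] φ(27)=18,φ(9)=6,φ(3)=2,φ(1)=1 ⇒ 27

a_27 = 27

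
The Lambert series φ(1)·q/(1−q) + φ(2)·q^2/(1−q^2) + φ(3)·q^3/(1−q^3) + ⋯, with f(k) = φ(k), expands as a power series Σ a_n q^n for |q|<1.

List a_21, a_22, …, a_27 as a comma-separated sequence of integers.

n=21: 1·21 3·7 7·3 21·1  φ→[1+2+6+12]=21
d|22:{22,11,2,1}  Σφ=10+10+1+1=22
q^23  k|23↦φ(k): 1:1 23:22  a_23=23
q^24  k|24↦φ(k): 24:8 12:4 8:4 6:2 4:2 3:2 2:1 1:1  a_24=24
d|25:{25,5,1}  Σφ=20+4+1=25
d|26:{1,2,13,26}  Σφ=1+1+12+12=26
n=27: 27·1 9·3 3·9 1·27  φ→[18+6+2+1]=27

21, 22, 23, 24, 25, 26, 27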